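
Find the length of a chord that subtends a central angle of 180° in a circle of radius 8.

Chord length = 2r sin(θ/2)
= 2 × 8 × sin(180°/2)
= 2 × 8 × sin(90°)
= 16

16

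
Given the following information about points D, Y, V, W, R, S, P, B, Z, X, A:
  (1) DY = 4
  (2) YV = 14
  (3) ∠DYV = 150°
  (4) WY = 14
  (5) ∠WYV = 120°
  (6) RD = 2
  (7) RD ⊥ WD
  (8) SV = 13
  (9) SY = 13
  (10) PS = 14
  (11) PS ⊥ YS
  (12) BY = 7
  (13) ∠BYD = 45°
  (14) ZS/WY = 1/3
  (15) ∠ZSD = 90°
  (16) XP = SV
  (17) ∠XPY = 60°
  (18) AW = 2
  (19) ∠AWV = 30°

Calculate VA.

Step 1: By the law of cosines on triangle VYW: VW² = 14² + 14² − 2·14·14·cos(120°) = 588, so VW = 14·√3.
Step 2: By the law of cosines on triangle VWA: VA² = (14·√3)² + 2² − 2·14·√3·2·cos(30°) = 508, so VA = 2·√127.

Therefore, the length of VA = 2·√127.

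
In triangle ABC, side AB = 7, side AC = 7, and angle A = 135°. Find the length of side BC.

By the law of cosines: BC^2 = AB^2 + AC^2 - 2*AB*AC*cos(A)
BC^2 = 7^2 + 7^2 - 2*7*7*cos(135°)
BC^2 = 49 + 49 - 98*(-sqrt(2)/2)
BC^2 = 49*sqrt(2) + 98
BC = 7*sqrt(sqrt(2) + 2)

7*sqrt(sqrt(2) + 2)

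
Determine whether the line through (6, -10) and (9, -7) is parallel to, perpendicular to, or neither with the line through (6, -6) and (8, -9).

Slope of line 1: m1 = (-7 - -10)/(9 - 6) = 3/3 = 1
Slope of line 2: m2 = (-9 - -6)/(8 - 6) = -3/2 = -3/2
m1 != m2 and m1*m2 = -3/2 != -1. Neither.

Neither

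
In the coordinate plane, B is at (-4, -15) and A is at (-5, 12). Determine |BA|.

d = sqrt((-1)^2 + (27)^2) = sqrt(730)

sqrt(730)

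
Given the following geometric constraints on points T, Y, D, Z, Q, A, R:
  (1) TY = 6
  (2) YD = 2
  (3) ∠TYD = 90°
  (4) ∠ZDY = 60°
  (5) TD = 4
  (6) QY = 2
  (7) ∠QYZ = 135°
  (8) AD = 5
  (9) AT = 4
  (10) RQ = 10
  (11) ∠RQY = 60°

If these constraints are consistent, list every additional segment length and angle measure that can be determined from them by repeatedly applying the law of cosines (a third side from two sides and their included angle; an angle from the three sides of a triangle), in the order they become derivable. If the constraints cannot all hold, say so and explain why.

These constraints are not satisfiable: (1), (2) and (3) already determine TD: by the law of cosines TD² = 6² + 2² − 2·6·2·cos(90°) = 40, so TD = 2·√10, which contradicts (5) TD = 4. No planar figure meets all of them, so nothing further can be derived.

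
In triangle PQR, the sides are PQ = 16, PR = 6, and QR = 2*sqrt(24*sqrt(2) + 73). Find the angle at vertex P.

When all three sides of a triangle are known, the law of cosines can be rearranged to find any angle.
cos(C) = (a² + b² - c²) / (2ab) gives cos(P) = -sqrt(2)/2.
Taking the inverse cosine: P = 135°.

135°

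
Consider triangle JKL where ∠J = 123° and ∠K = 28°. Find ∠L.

Let angle L = x. Then 123 + 28 + x = 180.
x = 180 - 151 = 29 degrees.

29 degrees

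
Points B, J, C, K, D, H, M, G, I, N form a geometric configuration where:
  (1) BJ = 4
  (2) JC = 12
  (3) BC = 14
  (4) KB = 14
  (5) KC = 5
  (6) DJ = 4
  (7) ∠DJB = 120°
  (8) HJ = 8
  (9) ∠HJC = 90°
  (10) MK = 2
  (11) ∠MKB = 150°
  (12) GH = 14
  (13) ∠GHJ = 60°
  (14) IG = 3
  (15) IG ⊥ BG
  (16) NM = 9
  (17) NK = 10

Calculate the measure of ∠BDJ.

Step 1: By the law of cosines on triangle DJB: DB² = 4² + 4² − 2·4·4·cos(120°) = 48, so DB = 4·√3.
Step 2: By the inverse law of cosines on triangle BDJ: cos(∠BDJ) = ((4·√3)² + 4² − 4²) / (2·4·√3·4) = 48/55.43 = 0.866, so ∠BDJ = 30°.

Therefore, the measure of angle ∠BDJ = 30°.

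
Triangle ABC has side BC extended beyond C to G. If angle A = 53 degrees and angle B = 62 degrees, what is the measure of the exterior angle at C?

By the exterior angle theorem, an exterior angle of a triangle equals the sum of the two remote interior angles.
Exterior angle = angle A + angle B
Exterior angle = 53 + 62 = 115 degrees

115 degrees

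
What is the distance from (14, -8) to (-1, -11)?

d = sqrt((-15)^2 + (-3)^2) = sqrt(234) = 3*sqrt(26)

3*sqrt(26)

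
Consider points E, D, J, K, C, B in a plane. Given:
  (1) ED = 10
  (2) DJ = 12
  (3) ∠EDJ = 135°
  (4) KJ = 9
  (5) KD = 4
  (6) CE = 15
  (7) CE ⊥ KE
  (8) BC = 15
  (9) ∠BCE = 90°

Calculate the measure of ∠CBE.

Step 1: By the law of cosines on triangle BCE: BE² = 15² + 15² − 2·15·15·cos(90°) = 450, so BE = 15·√2.
Step 2: By the inverse law of cosines on triangle CBE: cos(∠CBE) = (15² + (15·√2)² − 15²) / (2·15·15·√2) = 450/636.4 = 0.7071, so ∠CBE = 45°.

Therefore, the measure of angle ∠CBE = 45°.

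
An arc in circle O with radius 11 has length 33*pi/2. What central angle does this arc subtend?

The full circumference is 2πr = 22*pi.
The arc is 33*pi/2 / 22*pi = 3/4 of the full circle.
So the central angle = 3/4 × 360° = 270°.

270°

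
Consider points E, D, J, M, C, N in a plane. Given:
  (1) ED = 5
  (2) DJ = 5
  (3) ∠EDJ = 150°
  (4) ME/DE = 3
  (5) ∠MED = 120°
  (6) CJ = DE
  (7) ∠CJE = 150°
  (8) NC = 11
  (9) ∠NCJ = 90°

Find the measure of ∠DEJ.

Step 1: By the law of cosines on triangle EDJ: EJ² = 5² + 5² − 2·5·5·cos(150°) = 93.3, so EJ ≈ 9.66.
Step 2: By the inverse law of cosines on triangle DEJ: cos(∠DEJ) = (5² + 9.66² − 5²) / (2·5·9.66) = 93.3/96.59 = 0.9659, so ∠DEJ = 15°.

Therefore, the measure of angle ∠DEJ = 15°.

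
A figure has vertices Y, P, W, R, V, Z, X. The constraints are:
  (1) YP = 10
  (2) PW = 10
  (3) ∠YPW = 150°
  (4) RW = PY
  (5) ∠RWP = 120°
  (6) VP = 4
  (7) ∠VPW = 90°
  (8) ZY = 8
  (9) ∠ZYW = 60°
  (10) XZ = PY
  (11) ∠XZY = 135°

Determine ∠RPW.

From the given relations: RW = PY = 10.
Step 1: By the law of cosines on triangle PWR: PR² = 10² + 10² − 2·10·10·cos(120°) = 300, so PR = 10·√3.
Step 2: By the inverse law of cosines on triangle RPW: cos(∠RPW) = ((10·√3)² + 10² − 10²) / (2·10·√3·10) = 300/346.41 = 0.866, so ∠RPW = 30°.

Therefore, the measure of angle ∠RPW = 30°.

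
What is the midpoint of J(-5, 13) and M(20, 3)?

M = ((x₁ + x₂)/2, (y₁ + y₂)/2)
= ((-5 + 20)/2, (13 + 3)/2)
= (15/2, 16/2) = (15/2, 8)

(15/2, 8)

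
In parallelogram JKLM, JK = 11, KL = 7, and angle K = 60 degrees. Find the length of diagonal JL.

Using the law of cosines:
d^2 = 11^2 + 7^2 - 2(11)(7)cos(60 degrees)
d^2 = 121 + 49 - 154*1/2
d^2 = 93
d = sqrt(93)

sqrt(93)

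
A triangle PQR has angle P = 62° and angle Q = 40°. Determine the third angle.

The interior angles sum to 180°: angle R = 180 - 62 - 40 = 78°.
The triangle is acute (angles 62°, 40°, 78°).

78 degrees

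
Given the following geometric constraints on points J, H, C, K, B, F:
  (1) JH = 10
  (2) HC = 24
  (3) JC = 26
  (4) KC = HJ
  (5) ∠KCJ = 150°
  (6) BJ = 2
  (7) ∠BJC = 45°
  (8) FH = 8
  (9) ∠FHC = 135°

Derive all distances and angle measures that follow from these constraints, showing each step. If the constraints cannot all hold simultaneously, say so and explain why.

The constraints are consistent.

From the given relations:
  KC = HJ = 10

Step 1: From JC = 26, CK = 10, and ∠JCK = 150°, by the law of cosines:
  JK² = JC² + CK² - 2·JC·CK·cos(150°) = 676 + 100 + 450.3 = 1226
  JK ≈ 35.02

Step 2: From CJ = 26, JB = 2, and ∠CJB = 45°, by the law of cosines:
  CB² = CJ² + JB² - 2·CJ·JB·cos(45°) = 676 + 4 - 73.54 = 606.5
  CB ≈ 24.63

Step 3: From CH = 24, HF = 8, and ∠CHF = 135°, by the law of cosines:
  CF² = CH² + HF² - 2·CH·HF·cos(135°) = 576 + 64 + 271.5 = 911.5
  CF ≈ 30.19

Step 4: From JC = 26, JH = 10, CH = 24, by the inverse law of cosines:
  cos(∠CJH) = (JC² + JH² - CH²) / (2·JC·JH)
  ∠CJH = 67.38°

Step 5: From HC = 24, HJ = 10, CJ = 26, by the inverse law of cosines:
  cos(∠CHJ) = (HC² + HJ² - CJ²) / (2·HC·HJ)
  ∠CHJ = 90°

Step 6: From CH = 24, CJ = 26, HJ = 10, by the inverse law of cosines:
  cos(∠HCJ) = (CH² + CJ² - HJ²) / (2·CH·CJ)
  ∠HCJ = 22.62°

Step 7: From JC = 26, JK = 35.02, CK = 10, by the inverse law of cosines:
  cos(∠CJK) = (JC² + JK² - CK²) / (2·JC·JK)
  ∠CJK = 8.21°

Step 8: From CB = 24.63, CJ = 26, BJ = 2, by the inverse law of cosines:
  cos(∠BCJ) = (CB² + CJ² - BJ²) / (2·CB·CJ)
  ∠BCJ = 3.29°

Step 9: From CF = 30.19, CH = 24, FH = 8, by the inverse law of cosines:
  cos(∠FCH) = (CF² + CH² - FH²) / (2·CF·CH)
  ∠FCH = 10.8°

Step 10: From KC = 10, KJ = 35.02, CJ = 26, by the inverse law of cosines:
  cos(∠CKJ) = (KC² + KJ² - CJ²) / (2·KC·KJ)
  ∠CKJ = 21.79°

Step 11: From BC = 24.63, BJ = 2, CJ = 26, by the inverse law of cosines:
  cos(∠CBJ) = (BC² + BJ² - CJ²) / (2·BC·BJ)
  ∠CBJ = 131.71°

Step 12: From FC = 30.19, FH = 8, CH = 24, by the inverse law of cosines:
  cos(∠CFH) = (FC² + FH² - CH²) / (2·FC·FH)
  ∠CFH = 34.2°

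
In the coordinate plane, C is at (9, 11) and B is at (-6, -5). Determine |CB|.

d = sqrt((-15)^2 + (-16)^2) = sqrt(481)

sqrt(481)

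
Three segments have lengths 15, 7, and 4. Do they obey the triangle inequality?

No.
The triangle inequality is violated: 7 + 4 = 11 ≤ 15.
These lengths cannot form a triangle.

No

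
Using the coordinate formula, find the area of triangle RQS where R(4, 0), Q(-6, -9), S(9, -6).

Using the Shoelace formula for a triangle:
Area = (1/2)|x0(y1 - y2) + x1(y2 - y0) + x2(y0 - y1)|
Area = (1/2)|4(-9 - -6) + -6(-6 - 0) + 9(0 - -9)|
Area = (1/2)|-12 + 36 + 81|
Area = (1/2)|105|
Area = (1/2)(105)
Area = 105/2

105/2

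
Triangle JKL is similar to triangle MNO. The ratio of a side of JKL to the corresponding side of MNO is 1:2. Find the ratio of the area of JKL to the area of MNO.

Area scales with the square of linear dimensions. If every length is multiplied by 1/2, then the area is multiplied by (1/2)^2 = 1/4.
The area ratio is 1:4.

1:4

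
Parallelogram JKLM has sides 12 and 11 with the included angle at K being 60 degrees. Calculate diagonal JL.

Law of cosines: d^2 = 12^2 + 11^2 - 2(12)(11)cos(60°) = 133, so d = sqrt(133).

sqrt(133)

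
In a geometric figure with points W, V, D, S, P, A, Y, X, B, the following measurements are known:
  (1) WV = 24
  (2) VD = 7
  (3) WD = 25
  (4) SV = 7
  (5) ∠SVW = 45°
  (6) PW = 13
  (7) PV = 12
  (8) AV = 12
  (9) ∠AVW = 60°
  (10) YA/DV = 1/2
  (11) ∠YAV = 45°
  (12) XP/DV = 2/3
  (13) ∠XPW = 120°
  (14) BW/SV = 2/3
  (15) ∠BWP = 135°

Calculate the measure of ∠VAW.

Step 1: By the law of cosines on triangle AVW: AW² = 12² + 24² − 2·12·24·cos(60°) = 432, so AW = 12·√3.
Step 2: By the inverse law of cosines on triangle VAW: cos(∠VAW) = (12² + (12·√3)² − 24²) / (2·12·12·√3) = 0/498.83 = 0, so ∠VAW = 90°.

Therefore, the measure of angle ∠VAW = 90°.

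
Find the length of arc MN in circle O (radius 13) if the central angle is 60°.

Arc length = 2πr × θ/360
= 2π × 13 × 1/6
= 13*pi/3

13*pi/3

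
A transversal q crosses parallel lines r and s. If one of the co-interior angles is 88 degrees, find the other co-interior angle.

Co-interior angles (same-side interior) formed by parallel lines and a transversal are supplementary (sum to 180 degrees).
The given angle is 88 degrees.
The co-interior angle = 180 - 88 = 92 degrees.

92 degrees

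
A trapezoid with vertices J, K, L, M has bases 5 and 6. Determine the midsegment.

The midsegment of a trapezoid = (base1 + base2) / 2
midsegment = (5 + 6) / 2
midsegment = 11 / 2
midsegment = 11/2

11/2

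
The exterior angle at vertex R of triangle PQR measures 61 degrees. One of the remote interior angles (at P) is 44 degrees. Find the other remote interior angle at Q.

By the exterior angle theorem: exterior angle = sum of remote interior angles.
61 = 44 + angle Q
angle Q = 61 - 44 = 17 degrees

17 degrees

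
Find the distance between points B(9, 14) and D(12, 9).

d = sqrt((12 - 9)^2 + (9 - 14)^2)
d = sqrt(3^2 + -5^2)
d = sqrt(9 + 25)
d = sqrt(34)

sqrt(34)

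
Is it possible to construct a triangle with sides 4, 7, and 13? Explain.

No.
The triangle inequality is violated: 4 + 7 = 11 ≤ 13.
These lengths cannot form a triangle.

No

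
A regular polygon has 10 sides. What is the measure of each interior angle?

Each interior angle of a regular n-gon is (n - 2) * 180 / n.
For n = 10: (10 - 2) * 180 / 10 = 1440/10 = 144 degrees.

144 degrees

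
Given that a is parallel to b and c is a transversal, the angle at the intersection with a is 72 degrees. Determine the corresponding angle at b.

Corresponding angles formed by parallel lines and a transversal are equal.
The given angle is 72 degrees.
The corresponding angle = 72 degrees.

72 degrees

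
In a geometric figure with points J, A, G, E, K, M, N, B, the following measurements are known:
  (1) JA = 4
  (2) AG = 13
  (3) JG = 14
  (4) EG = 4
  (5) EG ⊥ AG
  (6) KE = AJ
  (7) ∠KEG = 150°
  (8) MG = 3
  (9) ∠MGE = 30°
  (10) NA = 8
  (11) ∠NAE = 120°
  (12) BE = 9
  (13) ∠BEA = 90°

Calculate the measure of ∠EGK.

From the given relations: KE = AJ = 4.
Step 1: By the law of cosines on triangle GEK: GK² = 4² + 4² − 2·4·4·cos(150°) = 59.71, so GK ≈ 7.73.
Step 2: By the inverse law of cosines on triangle EGK: cos(∠EGK) = (4² + 7.73² − 4²) / (2·4·7.73) = 59.71/61.82 = 0.9659, so ∠EGK = 15°.

Therefore, the measure of angle ∠EGK = 15°.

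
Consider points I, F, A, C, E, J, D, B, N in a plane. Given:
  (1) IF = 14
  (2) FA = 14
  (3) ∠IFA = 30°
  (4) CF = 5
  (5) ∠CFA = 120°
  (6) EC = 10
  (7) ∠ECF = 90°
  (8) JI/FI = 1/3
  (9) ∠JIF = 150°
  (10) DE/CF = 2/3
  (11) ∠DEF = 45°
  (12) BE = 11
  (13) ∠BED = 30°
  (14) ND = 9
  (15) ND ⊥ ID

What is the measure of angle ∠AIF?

Step 1: By the law of cosines on triangle IFA: IA² = 14² + 14² − 2·14·14·cos(30°) = 52.52, so IA ≈ 7.25.
Step 2: By the inverse law of cosines on triangle AIF: cos(∠AIF) = (7.25² + 14² − 14²) / (2·7.25·14) = 52.52/202.91 = 0.2588, so ∠AIF = 75°.

Therefore, the measure of angle ∠AIF = 75°.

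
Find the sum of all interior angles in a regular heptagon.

The sum of interior angles of an n-sided polygon is (n - 2) * 180.
For n = 7: (7 - 2) * 180 = 5 * 180 = 900 degrees.

900 degrees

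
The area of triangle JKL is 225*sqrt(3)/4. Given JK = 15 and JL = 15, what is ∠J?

sin(C) = 2 * 225*sqrt(3)/4 / (15 * 15) = sqrt(3)/2, so C = arcsin(sqrt(3)/2) = 60°.
Since sin(180° - C) = sin(C), the obtuse angle 120° gives the same area, so C = 60° or C = 120°.

60° or 120°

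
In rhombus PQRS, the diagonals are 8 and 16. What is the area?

The diagonals of a rhombus divide it into four right triangles.
Each triangle has legs 8/ 2 = 4 and 16/2 = 8, so each has area (1/2)*4*8 = 16.
Four such triangles give total area = (d1 * d2) / 2 = 64.

64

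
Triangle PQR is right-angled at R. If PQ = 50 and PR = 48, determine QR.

Rearranging the Pythagorean theorem to solve for the unknown leg:
leg^2 = hypotenuse^2 - known_leg^2 = 2500 - 2304 = 196
leg = sqrt(196) = 14.

14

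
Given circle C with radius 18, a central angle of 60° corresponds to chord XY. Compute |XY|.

Drop a perpendicular from the center to the chord, bisecting both the chord and the central angle.
Each half-chord = r sin(θ/2) = 18 sin(30°).
The full chord = 2 × 18 × sin(30°) = 18.

18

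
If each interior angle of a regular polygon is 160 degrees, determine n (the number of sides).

Exterior angle = 180 - 160 = 20. n = 360 / 20 = 18.

18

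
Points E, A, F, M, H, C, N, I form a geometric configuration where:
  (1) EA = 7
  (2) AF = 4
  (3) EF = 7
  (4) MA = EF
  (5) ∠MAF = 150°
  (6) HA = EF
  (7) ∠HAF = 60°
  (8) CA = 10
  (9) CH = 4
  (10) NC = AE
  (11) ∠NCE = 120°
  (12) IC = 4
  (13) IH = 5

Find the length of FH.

From the given relations: HA = EF = 7.
Step 1: By the law of cosines on triangle FAH: FH² = 4² + 7² − 2·4·7·cos(60°) = 37, so FH = √37.

Therefore, the length of FH = √37.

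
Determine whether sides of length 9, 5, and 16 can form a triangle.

Check the triangle inequality: 9 + 5 = 14 ≤ 16.
Since the sum of two sides does not exceed the third, no triangle can be formed.

No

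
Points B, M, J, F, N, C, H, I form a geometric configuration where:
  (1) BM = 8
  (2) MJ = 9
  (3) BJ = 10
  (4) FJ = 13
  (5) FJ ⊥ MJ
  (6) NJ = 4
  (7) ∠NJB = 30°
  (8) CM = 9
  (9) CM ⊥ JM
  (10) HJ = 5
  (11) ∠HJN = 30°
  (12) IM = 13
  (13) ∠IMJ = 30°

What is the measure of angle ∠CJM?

Step 1: By the law of cosines on triangle JMC: JC² = 9² + 9² − 2·9·9·cos(90°) = 162, so JC = 9·√2.
Step 2: By the inverse law of cosines on triangle CJM: cos(∠CJM) = ((9·√2)² + 9² − 9²) / (2·9·√2·9) = 162/229.1 = 0.7071, so ∠CJM = 45°.

Therefore, the measure of angle ∠CJM = 45°.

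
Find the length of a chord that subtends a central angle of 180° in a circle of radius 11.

Chord length = 2r sin(θ/2)
= 2 × 11 × sin(180°/2)
= 2 × 11 × sin(90°)
= 22

22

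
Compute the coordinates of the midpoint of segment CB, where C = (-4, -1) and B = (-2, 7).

M = ((x₁ + x₂)/2, (y₁ + y₂)/2)
= ((-4 + -2)/2, (-1 + 7)/2)
= (-6/2, 6/2) = (-3, 3)

(-3, 3)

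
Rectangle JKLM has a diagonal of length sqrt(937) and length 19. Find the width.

The diagonal of a rectangle forms a right triangle with the two sides.
Rearranging the Pythagorean theorem: missing side = sqrt(d^2 - known^2).
= sqrt(937 - 361) = sqrt(576) = 24.

24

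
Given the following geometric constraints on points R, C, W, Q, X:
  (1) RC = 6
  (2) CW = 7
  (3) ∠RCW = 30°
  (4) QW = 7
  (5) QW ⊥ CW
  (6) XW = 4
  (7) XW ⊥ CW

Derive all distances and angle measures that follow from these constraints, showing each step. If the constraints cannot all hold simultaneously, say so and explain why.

The constraints are consistent.

Step 1: From RC = 6, CW = 7, and ∠RCW = 30°, by the law of cosines:
  RW² = RC² + CW² - 2·RC·CW·cos(30°) = 36 + 49 - 72.75 = 12.25
  RW ≈ 3.5

Step 2: From CW = 7, WQ = 7, and ∠CWQ = 90°, by the law of cosines:
  CQ² = CW² + WQ² - 2·CW·WQ·cos(90°) = 49 + 49 - 0 = 98
  CQ = 7·√2

Step 3: From CW = 7, WX = 4, and ∠CWX = 90°, by the law of cosines:
  CX² = CW² + WX² - 2·CW·WX·cos(90°) = 49 + 16 - 0 = 65
  CX = √65

Step 4: From RC = 6, RW = 3.5, CW = 7, by the inverse law of cosines:
  cos(∠CRW) = (RC² + RW² - CW²) / (2·RC·RW)
  ∠CRW = 91.02°

Step 5: From CQ = 7·√2, CW = 7, QW = 7, by the inverse law of cosines:
  cos(∠QCW) = (CQ² + CW² - QW²) / (2·CQ·CW)
  ∠QCW = 45°

Step 6: From CW = 7, CX = √65, WX = 4, by the inverse law of cosines:
  cos(∠WCX) = (CW² + CX² - WX²) / (2·CW·CX)
  ∠WCX = 29.74°

Step 7: From WC = 7, WR = 3.5, CR = 6, by the inverse law of cosines:
  cos(∠CWR) = (WC² + WR² - CR²) / (2·WC·WR)
  ∠CWR = 58.98°

Step 8: From QC = 7·√2, QW = 7, CW = 7, by the inverse law of cosines:
  cos(∠CQW) = (QC² + QW² - CW²) / (2·QC·QW)
  ∠CQW = 45°

Step 9: From XC = √65, XW = 4, CW = 7, by the inverse law of cosines:
  cos(∠CXW) = (XC² + XW² - CW²) / (2·XC·XW)
  ∠CXW = 60.26°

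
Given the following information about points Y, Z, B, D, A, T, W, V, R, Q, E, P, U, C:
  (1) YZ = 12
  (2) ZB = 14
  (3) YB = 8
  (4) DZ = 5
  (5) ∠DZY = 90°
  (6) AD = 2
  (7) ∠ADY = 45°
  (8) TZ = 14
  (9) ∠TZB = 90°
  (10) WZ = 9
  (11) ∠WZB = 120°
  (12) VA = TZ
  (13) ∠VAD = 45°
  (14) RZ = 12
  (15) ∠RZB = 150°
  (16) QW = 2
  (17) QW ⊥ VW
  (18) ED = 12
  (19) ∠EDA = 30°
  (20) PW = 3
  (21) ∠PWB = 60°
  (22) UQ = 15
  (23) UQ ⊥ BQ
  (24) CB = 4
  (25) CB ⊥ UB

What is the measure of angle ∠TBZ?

Step 1: By the law of cosines on triangle BZT: BT² = 14² + 14² − 2·14·14·cos(90°) = 392, so BT = 14·√2.
Step 2: By the inverse law of cosines on triangle TBZ: cos(∠TBZ) = ((14·√2)² + 14² − 14²) / (2·14·√2·14) = 392/554.37 = 0.7071, so ∠TBZ = 45°.

Therefore, the measure of angle ∠TBZ = 45°.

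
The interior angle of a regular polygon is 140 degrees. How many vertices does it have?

The exterior angle is the supplement of the interior angle: 180 - 140 = 40 degrees.
Since the exterior angles of any convex polygon sum to 360 degrees, the number of sides is 360 / 40 = 9.

9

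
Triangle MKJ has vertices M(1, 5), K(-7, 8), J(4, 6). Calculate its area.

The Shoelace formula computes the area from vertex coordinates by summing cross products.
For vertices (1,5), (-7,8), (4,6):
Signed sum = 1*8 - -7*5 + -7*6 - 4*8 + 4*5 - 1*6
= 43 + -74 + 14 = -17
Area = (1/2)|-17| = 17/2.

17/2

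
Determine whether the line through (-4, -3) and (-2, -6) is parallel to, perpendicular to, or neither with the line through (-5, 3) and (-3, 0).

Slope of line 1: m1 = (-6 - -3)/(-2 - -4) = -3/2 = -3/2
Slope of line 2: m2 = (0 - 3)/(-3 - -5) = -3/2 = -3/2
Two lines are parallel if and only if they have equal slopes (or both are vertical).
Here m1 = m2 = -3/2, confirming the lines are parallel.

Parallel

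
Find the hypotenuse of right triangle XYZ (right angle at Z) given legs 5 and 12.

In a right triangle, the square of the hypotenuse equals the sum of the squares of the two legs.
The legs are 5 and 12, so the hypotenuse = sqrt(25 + 144) = sqrt(169) = 13.

13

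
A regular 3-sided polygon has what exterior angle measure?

Each exterior angle of a regular n-gon is 360 / n.
For n = 3: 360 / 3 = 120 degrees.

120 degrees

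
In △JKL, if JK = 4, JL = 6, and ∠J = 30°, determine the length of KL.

Law of cosines: KL^2 = 4^2 + 6^2 - 2(4)(6)cos(30°) = 52 - 24*sqrt(3), so KL = 2*sqrt(13 - 6*sqrt(3)).

2*sqrt(13 - 6*sqrt(3))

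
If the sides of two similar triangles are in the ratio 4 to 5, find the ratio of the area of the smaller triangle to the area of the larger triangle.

Area scales with the square of linear dimensions. If every length is multiplied by 4/5, then the area is multiplied by (4/5)^2 = 16/25.
The area ratio is 16:25.

16:25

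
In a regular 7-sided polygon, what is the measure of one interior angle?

Each interior angle of a regular n-gon is (n - 2) * 180 / n.
For n = 7: (7 - 2) * 180 / 7 = 900/7 = 900/7 degrees.

900/7 degrees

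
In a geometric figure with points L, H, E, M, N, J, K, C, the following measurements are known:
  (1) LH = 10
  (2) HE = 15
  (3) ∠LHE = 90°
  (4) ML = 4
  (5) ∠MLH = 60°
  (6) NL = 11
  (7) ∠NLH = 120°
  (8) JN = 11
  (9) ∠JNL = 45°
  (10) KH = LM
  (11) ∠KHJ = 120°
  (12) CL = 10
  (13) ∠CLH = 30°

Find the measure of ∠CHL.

Step 1: By the law of cosines on triangle HLC: HC² = 10² + 10² − 2·10·10·cos(30°) = 26.79, so HC ≈ 5.18.
Step 2: By the inverse law of cosines on triangle CHL: cos(∠CHL) = (5.18² + 10² − 10²) / (2·5.18·10) = 26.79/103.53 = 0.2588, so ∠CHL = 75°.

Therefore, the measure of angle ∠CHL = 75°.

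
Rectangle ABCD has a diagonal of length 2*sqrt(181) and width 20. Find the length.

The diagonal of a rectangle forms a right triangle with the two sides.
Rearranging the Pythagorean theorem: missing side = sqrt(d^2 - known^2).
= sqrt(724 - 400) = sqrt(324) = 18.

18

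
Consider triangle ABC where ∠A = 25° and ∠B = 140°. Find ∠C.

The interior angles sum to 180°: angle C = 180 - 25 - 140 = 15°.
The triangle is obtuse (angles 25°, 140°, 15°).

15 degrees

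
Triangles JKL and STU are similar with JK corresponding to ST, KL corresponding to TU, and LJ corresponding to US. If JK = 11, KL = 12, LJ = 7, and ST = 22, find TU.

Since the triangles are similar, the ratio of corresponding sides is constant.
Scale factor k = ST / JK = 22 / 11 = 2
TU = k * KL = 2 * 12 = 24

24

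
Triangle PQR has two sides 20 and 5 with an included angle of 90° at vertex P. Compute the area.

Area = (1/2) * PQ * PR * sin(P)
Area = (1/2) * 20 * 5 * sin(90°)
Area = (1/2) * 20 * 5 * 1
Area = 50

50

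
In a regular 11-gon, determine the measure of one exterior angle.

Each exterior angle of a regular n-gon is 360 / n.
For n = 11: 360 / 11 = 360/11 degrees.

360/11 degrees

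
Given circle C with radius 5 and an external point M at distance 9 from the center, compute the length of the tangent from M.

Let T be the point of tangency. Then CT ⊥ MT (radius ⊥ tangent).
In right triangle CTM: CM² = CT² + MT²
9² = 5² + MT²
MT² = 56, MT = 2*sqrt(14)

2*sqrt(14)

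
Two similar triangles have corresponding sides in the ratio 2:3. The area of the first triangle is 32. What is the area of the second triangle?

The ratio of areas of similar triangles = (side ratio)^2.
Side ratio = 2:3, so area ratio = 4:9.
Area of the second triangle / Area of the first triangle = 9/4
Area of the second triangle = 32 * 9/4 = 72

72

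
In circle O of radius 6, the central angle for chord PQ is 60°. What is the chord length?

Chord = 2(6) sin(30°) = 6

6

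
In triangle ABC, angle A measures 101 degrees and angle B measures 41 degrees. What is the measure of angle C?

angle C = 180 - 101 - 41 = 38 degrees.

38 degrees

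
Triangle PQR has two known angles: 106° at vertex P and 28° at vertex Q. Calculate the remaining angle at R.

By the triangle angle sum property, the three interior angles of any triangle add up to 180°.
We know angle P = 106° and angle Q = 28°, so their sum is 134°.
Therefore angle R = 180° - 134° = 46°.

46 degrees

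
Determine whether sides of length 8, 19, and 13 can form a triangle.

Sort the sides: 8, 13, 19.
It suffices to check that the sum of the two smallest exceeds the largest:
8 + 13 = 21 > 19. ✓
Yes, a valid triangle can be formed.

Yes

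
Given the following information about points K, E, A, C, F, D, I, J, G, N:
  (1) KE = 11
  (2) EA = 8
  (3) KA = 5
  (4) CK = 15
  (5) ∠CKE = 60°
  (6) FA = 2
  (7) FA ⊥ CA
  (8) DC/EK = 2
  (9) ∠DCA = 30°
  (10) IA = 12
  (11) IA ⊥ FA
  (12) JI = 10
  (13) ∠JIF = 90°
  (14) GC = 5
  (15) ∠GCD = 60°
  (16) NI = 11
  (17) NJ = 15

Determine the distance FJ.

Step 1: By the law of cosines on triangle FAI: FI² = 2² + 12² − 2·2·12·cos(90°) = 148, so FI = 2·√37.
Step 2: By the law of cosines on triangle FIJ: FJ² = (2·√37)² + 10² − 2·2·√37·10·cos(90°) = 248, so FJ = 2·√62.

Therefore, the length of FJ = 2·√62.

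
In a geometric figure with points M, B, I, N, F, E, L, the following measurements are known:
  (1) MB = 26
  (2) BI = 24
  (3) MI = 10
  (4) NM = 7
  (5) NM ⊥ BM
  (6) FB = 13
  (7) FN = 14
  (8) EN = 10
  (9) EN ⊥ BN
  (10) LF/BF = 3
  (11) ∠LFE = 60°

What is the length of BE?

Step 1: By the law of cosines on triangle BMN: BN² = 26² + 7² − 2·26·7·cos(90°) = 725, so BN = 5·√29.
Step 2: By the law of cosines on triangle BNE: BE² = (5·√29)² + 10² − 2·5·√29·10·cos(90°) = 825, so BE = 5·√33.

Therefore, the length of BE = 5·√33.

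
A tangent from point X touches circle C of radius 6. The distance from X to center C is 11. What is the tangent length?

Let T be the point of tangency. Then CT ⊥ XT (radius ⊥ tangent).
In right triangle CTX: CX² = CT² + XT²
11² = 6² + XT²
XT² = 85, XT = sqrt(85)

sqrt(85)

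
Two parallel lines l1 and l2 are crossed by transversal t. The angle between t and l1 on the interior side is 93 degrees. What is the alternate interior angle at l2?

Alternate interior angles formed by parallel lines and a transversal are equal.
The given angle is 93 degrees.
The alternate interior angle = 93 degrees.

93 degrees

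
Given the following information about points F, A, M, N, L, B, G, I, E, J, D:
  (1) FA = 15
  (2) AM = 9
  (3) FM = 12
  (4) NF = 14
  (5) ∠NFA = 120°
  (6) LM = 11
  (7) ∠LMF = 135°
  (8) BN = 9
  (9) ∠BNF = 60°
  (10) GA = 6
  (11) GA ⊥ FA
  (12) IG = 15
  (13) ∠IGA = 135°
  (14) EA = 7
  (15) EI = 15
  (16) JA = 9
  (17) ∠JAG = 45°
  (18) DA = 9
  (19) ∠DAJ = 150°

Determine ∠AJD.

Step 1: By the law of cosines on triangle JAD: JD² = 9² + 9² − 2·9·9·cos(150°) = 302.3, so JD ≈ 17.39.
Step 2: By the inverse law of cosines on triangle AJD: cos(∠AJD) = (9² + 17.39² − 9²) / (2·9·17.39) = 302.3/312.96 = 0.9659, so ∠AJD = 15°.

Therefore, the measure of angle ∠AJD = 15°.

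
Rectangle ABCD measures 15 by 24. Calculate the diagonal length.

d = sqrt(15^2 + 24^2) = sqrt(801) = 3*sqrt(89)

3*sqrt(89)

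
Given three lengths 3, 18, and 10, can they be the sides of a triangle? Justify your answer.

The longest side is 18. The other two sides sum to 3 + 10 = 13.
Since 13 ≤ 18, the two shorter sides cannot reach around to close the triangle.

No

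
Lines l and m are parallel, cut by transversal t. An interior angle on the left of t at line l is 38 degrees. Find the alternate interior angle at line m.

Alternate interior angles lie on opposite sides of the transversal, between the parallel lines.
By the alternate interior angle theorem, they are equal: 38 degrees.

38 degrees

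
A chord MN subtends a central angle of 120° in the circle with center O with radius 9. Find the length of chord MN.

Chord length = 2r sin(θ/2)
= 2 × 9 × sin(120°/2)
= 2 × 9 × sin(60°)
= 9*sqrt(3)

9*sqrt(3)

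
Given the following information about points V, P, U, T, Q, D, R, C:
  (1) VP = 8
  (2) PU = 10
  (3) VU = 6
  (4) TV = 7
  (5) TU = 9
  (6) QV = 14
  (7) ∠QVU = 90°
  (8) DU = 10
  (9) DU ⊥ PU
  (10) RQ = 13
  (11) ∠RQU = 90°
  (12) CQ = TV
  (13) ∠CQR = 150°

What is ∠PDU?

Step 1: By the law of cosines on triangle DUP: DP² = 10² + 10² − 2·10·10·cos(90°) = 200, so DP = 10·√2.
Step 2: By the inverse law of cosines on triangle PDU: cos(∠PDU) = ((10·√2)² + 10² − 10²) / (2·10·√2·10) = 200/282.84 = 0.7071, so ∠PDU = 45°.

Therefore, the measure of angle ∠PDU = 45°.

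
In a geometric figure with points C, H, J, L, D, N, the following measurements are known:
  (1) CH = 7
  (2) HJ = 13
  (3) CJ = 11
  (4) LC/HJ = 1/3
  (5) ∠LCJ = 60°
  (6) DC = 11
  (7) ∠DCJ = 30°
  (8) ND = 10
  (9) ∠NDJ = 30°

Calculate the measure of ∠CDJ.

Step 1: By the law of cosines on triangle DCJ: DJ² = 11² + 11² − 2·11·11·cos(30°) = 32.42, so DJ ≈ 5.69.
Step 2: By the inverse law of cosines on triangle CDJ: cos(∠CDJ) = (11² + 5.69² − 11²) / (2·11·5.69) = 32.42/125.27 = 0.2588, so ∠CDJ = 75°.

Therefore, the measure of angle ∠CDJ = 75°.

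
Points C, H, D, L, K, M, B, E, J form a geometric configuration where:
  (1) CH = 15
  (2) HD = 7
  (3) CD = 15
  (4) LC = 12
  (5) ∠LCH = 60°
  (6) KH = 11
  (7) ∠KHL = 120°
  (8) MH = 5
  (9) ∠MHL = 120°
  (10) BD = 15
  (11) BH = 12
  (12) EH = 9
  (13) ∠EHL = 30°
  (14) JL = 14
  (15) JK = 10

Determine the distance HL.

Step 1: By the law of cosines on triangle HCL: HL² = 15² + 12² − 2·15·12·cos(60°) = 189, so HL = 3·√21.

Therefore, the length of HL = 3·√21.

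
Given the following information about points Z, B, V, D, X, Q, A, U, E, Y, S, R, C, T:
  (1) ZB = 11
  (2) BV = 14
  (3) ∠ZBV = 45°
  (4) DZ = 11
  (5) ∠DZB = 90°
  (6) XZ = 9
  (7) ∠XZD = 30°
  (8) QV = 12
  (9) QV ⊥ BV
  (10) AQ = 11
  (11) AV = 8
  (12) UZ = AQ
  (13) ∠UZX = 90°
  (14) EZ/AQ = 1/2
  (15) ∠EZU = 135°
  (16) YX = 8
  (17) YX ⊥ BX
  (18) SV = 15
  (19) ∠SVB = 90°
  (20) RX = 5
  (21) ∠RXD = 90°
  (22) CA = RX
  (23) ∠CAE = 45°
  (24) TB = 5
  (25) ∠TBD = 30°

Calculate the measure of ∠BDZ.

Step 1: By the law of cosines on triangle DZB: DB² = 11² + 11² − 2·11·11·cos(90°) = 242, so DB = 11·√2.
Step 2: By the inverse law of cosines on triangle BDZ: cos(∠BDZ) = ((11·√2)² + 11² − 11²) / (2·11·√2·11) = 242/342.24 = 0.7071, so ∠BDZ = 45°.

Therefore, the measure of angle ∠BDZ = 45°.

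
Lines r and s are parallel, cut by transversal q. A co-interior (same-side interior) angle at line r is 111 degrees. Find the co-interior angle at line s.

Co-interior angles sum to 180: 180 - 111 = 69 degrees.

69 degrees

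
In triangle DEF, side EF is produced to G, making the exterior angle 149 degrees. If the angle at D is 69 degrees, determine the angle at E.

angle E = 149 - 69 = 80 degrees (exterior angle theorem).

80 degrees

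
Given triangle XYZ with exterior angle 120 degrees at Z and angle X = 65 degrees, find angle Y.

By the exterior angle theorem: exterior angle = sum of remote interior angles.
120 = 65 + angle Y
angle Y = 120 - 65 = 55 degrees

55 degrees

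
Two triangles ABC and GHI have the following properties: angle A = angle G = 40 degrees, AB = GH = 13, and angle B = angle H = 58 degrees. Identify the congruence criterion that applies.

The given information provides:
angle A = angle G = 40 degrees, AB = GH = 13, and angle B = angle H = 58 degrees
This matches the ASA congruence theorem.
Two pairs of corresponding angles and the included side are equal (Angle-Side-Angle).

ASA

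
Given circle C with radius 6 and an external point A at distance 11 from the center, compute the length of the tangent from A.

tangent = √(d² - r²) = √(11² - 6²) = √(121 - 36) = √85 = sqrt(85)

sqrt(85)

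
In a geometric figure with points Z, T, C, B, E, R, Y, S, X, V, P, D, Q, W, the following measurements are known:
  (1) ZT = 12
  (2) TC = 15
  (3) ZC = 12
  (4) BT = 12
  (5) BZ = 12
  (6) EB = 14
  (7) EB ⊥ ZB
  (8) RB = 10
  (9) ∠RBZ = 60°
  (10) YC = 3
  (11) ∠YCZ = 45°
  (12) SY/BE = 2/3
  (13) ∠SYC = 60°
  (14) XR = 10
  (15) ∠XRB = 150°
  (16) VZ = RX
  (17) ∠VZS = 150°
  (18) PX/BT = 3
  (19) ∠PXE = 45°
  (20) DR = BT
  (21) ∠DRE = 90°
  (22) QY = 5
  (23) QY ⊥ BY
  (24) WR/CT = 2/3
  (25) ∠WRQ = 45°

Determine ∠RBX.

Step 1: By the law of cosines on triangle BRX: BX² = 10² + 10² − 2·10·10·cos(150°) = 373.21, so BX ≈ 19.32.
Step 2: By the inverse law of cosines on triangle RBX: cos(∠RBX) = (10² + 19.32² − 10²) / (2·10·19.32) = 373.21/386.37 = 0.9659, so ∠RBX = 15°.

Therefore, the measure of angle ∠RBX = 15°.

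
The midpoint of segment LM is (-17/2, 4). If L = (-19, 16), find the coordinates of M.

Using the midpoint formula: M = ((x1 + x2)/2, (y1 + y2)/2)
We know M = (-17/2, 4) and L = (-19, 16)
For x: -17/2 = (-19 + x2)/2, so x2 = 2*-17/2 - -19 = 2
For y: 4 = (16 + y2)/2, so y2 = 2*4 - 16 = -8
M = (2, -8)

(2, -8)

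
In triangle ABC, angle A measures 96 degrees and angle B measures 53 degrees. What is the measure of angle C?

Let angle C = x. Then 96 + 53 + x = 180.
x = 180 - 149 = 31 degrees.

31 degrees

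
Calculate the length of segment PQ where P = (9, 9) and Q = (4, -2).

d = sqrt((4 - 9)^2 + (-2 - 9)^2)
d = sqrt(-5^2 + -11^2)
d = sqrt(25 + 121)
d = sqrt(146)

sqrt(146)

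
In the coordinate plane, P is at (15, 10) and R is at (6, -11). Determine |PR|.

d = sqrt((-9)^2 + (-21)^2) = sqrt(522) = 3*sqrt(58)

3*sqrt(58)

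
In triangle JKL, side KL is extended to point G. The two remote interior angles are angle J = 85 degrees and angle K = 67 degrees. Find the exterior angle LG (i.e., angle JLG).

Exterior angle = 85 + 67 = 152 degrees (exterior angle theorem).

152 degrees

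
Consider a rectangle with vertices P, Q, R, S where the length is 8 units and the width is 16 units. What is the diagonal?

A rectangle's diagonal splits it into two right triangles, with the diagonal as the hypotenuse.
By the Pythagorean theorem, d^2 = 8^2 + 16^2 = 320.
Therefore d = sqrt(320) = 8*sqrt(5).

8*sqrt(5)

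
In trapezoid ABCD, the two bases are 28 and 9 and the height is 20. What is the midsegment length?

The midsegment of a trapezoid = (base1 + base2) / 2
midsegment = (28 + 9) / 2
midsegment = 37 / 2
midsegment = 37/2

37/2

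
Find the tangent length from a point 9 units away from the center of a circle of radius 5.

Let T be the point of tangency. Then CT ⊥ XT (radius ⊥ tangent).
In right triangle CTX: CX² = CT² + XT²
9² = 5² + XT²
XT² = 56, XT = 2*sqrt(14)

2*sqrt(14)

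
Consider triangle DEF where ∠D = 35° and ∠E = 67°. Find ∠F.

By the triangle angle sum property, the three interior angles of any triangle add up to 180°.
We know angle D = 35° and angle E = 67°, so their sum is 102°.
Therefore angle F = 180° - 102° = 78°.

78 degrees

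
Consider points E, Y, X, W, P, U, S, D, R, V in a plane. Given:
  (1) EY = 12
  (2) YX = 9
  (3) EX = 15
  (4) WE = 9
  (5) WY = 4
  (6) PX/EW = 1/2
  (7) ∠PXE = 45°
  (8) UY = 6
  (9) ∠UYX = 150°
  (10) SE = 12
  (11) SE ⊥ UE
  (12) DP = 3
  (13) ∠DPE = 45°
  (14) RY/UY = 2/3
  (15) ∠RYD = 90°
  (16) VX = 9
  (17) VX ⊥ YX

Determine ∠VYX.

Step 1: By the law of cosines on triangle YXV: YV² = 9² + 9² − 2·9·9·cos(90°) = 162, so YV = 9·√2.
Step 2: By the inverse law of cosines on triangle VYX: cos(∠VYX) = ((9·√2)² + 9² − 9²) / (2·9·√2·9) = 162/229.1 = 0.7071, so ∠VYX = 45°.

Therefore, the measure of angle ∠VYX = 45°.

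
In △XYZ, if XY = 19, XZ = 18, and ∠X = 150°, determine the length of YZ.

By the law of cosines: YZ^2 = XY^2 + XZ^2 - 2*XY*XZ*cos(X)
YZ^2 = 19^2 + 18^2 - 2*19*18*cos(150°)
YZ^2 = 361 + 324 - 684*(-sqrt(3)/2)
YZ^2 = 342*sqrt(3) + 685
YZ = sqrt(342*sqrt(3) + 685)

sqrt(342*sqrt(3) + 685)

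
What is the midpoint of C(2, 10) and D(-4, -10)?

The midpoint is the point halfway along the segment.
Move half the horizontal distance: 2 + (-4 - 2)/2 = 2 + -6/2 = -1
Move half the vertical distance: 10 + (-10 - 10)/2 = 10 + -20/2 = 0
Midpoint = (-1, 0)

(-1, 0)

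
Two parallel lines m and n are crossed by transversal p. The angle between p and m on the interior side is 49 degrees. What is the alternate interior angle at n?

Alternate interior angles are equal: 49 degrees.

49 degrees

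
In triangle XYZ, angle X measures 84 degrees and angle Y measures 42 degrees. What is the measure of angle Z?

angle Z = 180 - 84 - 42 = 54 degrees.

54 degrees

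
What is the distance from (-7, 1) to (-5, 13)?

The horizontal distance is |-5 - -7| = 2 and the vertical distance is |13 - 1| = 12.
By the Pythagorean theorem, d = sqrt(2^2 + 12^2) = sqrt(148) = 2*sqrt(37).

2*sqrt(37)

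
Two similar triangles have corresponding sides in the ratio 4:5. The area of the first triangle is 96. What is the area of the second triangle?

The ratio of areas of similar triangles = (side ratio)^2.
Side ratio = 4:5, so area ratio = 16:25.
Area of the second triangle / Area of the first triangle = 25/16
Area of the second triangle = 96 * 25/16 = 150

150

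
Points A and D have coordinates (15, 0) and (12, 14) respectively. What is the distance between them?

The horizontal distance is |12 - 15| = 3 and the vertical distance is |14 - 0| = 14.
By the Pythagorean theorem, d = sqrt(3^2 + 14^2) = sqrt(205).

sqrt(205)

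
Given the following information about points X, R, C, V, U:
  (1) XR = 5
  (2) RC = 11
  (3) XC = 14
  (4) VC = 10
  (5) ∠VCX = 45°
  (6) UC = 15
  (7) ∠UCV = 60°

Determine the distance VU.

Step 1: By the law of cosines on triangle VCU: VU² = 10² + 15² − 2·10·15·cos(60°) = 175, so VU = 5·√7.

Therefore, the length of VU = 5·√7.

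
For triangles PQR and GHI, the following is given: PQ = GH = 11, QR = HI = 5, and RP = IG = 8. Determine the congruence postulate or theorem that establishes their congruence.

Consider the given information: PQ = GH = 11, QR = HI = 5, and RP = IG = 8
This is not SAS or ASA: SAS requires two sides and the included angle between them. ASA requires two angles and the side between them.
The correct criterion is SSS. All three pairs of corresponding sides are equal (Side-Side-Side).

SSS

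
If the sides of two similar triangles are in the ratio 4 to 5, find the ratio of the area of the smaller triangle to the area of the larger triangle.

Area ratio = (side ratio)^2 = (4/5)^2 = 16:25.

16:25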